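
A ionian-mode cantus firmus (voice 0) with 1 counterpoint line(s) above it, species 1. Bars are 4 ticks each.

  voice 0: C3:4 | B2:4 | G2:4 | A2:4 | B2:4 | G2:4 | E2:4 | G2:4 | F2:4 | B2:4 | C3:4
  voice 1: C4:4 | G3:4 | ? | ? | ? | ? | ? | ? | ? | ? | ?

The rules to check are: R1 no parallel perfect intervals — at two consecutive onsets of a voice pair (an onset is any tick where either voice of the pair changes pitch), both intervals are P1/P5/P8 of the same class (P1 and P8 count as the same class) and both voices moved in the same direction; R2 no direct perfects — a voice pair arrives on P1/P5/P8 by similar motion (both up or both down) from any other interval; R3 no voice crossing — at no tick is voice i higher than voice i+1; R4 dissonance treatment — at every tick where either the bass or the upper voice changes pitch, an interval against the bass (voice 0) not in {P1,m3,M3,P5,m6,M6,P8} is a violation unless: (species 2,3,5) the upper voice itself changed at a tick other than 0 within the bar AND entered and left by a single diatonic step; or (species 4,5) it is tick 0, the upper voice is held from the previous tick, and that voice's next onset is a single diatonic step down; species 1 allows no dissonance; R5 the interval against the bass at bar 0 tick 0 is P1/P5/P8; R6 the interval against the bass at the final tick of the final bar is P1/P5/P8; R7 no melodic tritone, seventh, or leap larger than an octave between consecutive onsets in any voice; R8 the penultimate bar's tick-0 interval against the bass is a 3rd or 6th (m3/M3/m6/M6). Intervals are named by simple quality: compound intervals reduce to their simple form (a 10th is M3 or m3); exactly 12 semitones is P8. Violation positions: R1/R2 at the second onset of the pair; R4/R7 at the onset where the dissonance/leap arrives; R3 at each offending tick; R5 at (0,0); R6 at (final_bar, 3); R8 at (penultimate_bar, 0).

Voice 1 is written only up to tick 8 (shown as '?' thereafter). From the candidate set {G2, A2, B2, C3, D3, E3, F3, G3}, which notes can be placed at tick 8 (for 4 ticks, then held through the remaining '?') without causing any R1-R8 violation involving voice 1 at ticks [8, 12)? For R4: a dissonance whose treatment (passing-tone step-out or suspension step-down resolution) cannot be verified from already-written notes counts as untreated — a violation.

G2: violates R2
A2: violates R4,R7
B2: legal
C3: violates R4
D3: violates R2
E3: legal
F3: violates R4
G3: legal

{B2, E3, G3}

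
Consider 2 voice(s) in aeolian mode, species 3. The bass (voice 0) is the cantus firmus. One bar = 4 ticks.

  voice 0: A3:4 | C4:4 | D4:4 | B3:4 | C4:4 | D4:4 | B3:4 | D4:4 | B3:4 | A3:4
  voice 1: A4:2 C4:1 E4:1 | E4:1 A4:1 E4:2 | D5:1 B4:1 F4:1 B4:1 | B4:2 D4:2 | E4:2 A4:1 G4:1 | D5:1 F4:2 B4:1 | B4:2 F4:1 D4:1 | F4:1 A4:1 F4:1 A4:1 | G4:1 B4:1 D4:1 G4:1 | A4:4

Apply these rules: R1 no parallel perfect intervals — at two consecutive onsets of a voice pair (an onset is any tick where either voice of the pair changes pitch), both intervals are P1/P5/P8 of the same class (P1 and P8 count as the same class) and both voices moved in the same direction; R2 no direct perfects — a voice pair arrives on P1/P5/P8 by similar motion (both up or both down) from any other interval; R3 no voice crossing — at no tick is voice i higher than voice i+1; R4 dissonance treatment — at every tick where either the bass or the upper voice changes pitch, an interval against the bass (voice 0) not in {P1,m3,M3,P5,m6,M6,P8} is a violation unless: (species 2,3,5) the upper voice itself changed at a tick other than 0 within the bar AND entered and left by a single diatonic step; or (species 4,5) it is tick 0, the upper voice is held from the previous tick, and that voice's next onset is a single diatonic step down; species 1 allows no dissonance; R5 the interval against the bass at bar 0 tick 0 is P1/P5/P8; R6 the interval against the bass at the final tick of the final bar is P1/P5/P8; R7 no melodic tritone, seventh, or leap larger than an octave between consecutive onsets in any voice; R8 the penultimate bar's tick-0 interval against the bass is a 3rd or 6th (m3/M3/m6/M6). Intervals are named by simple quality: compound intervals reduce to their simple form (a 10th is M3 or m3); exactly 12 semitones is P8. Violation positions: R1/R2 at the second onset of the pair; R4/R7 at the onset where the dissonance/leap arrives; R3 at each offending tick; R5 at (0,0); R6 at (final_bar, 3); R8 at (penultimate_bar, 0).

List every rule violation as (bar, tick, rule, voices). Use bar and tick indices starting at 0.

(2, 0, R2, (0, 1))
(2, 0, R7, (1,))
(2, 2, R7, (1,))
(2, 3, R7, (1,))
(5, 0, R2, (0, 1))
(5, 3, R7, (1,))
(6, 2, R4, (0, 1))
(6, 2, R7, (1,))

bar 0: v0=A3 v1=A4 downbeat P8
bar 1: v0=C4 v1=E4 downbeat M3
bar 2: v0=D4 v1=D5 downbeat P8
bar 3: v0=B3 v1=B4 downbeat P8
bar 4: v0=C4 v1=E4 downbeat M3
bar 5: v0=D4 v1=D5 downbeat P8
bar 6: v0=B3 v1=B4 downbeat P8
bar 7: v0=D4 v1=F4 downbeat m3
bar 8: v0=B3 v1=G4 downbeat m6
bar 9: v0=A3 v1=A4 downbeat P8
  -> R2 @ bar 2 tick 0 v(0, 1): C4/E4 M3 -> D4/D5 P8 similar
  -> R7 @ bar 2 tick 0 v(1,): E4->D5 leap 10st
  -> R7 @ bar 2 tick 2 v(1,): B4->F4 leap 6st
  -> R7 @ bar 2 tick 3 v(1,): F4->B4 leap 6st
  -> R2 @ bar 5 tick 0 v(0, 1): C4/G4 P5 -> D4/D5 P8 similar
  -> R7 @ bar 5 tick 3 v(1,): F4->B4 leap 6st
  -> R4 @ bar 6 tick 2 v(0, 1): B3/F4 TT untreated
  -> R7 @ bar 6 tick 2 v(1,): B4->F4 leap 6st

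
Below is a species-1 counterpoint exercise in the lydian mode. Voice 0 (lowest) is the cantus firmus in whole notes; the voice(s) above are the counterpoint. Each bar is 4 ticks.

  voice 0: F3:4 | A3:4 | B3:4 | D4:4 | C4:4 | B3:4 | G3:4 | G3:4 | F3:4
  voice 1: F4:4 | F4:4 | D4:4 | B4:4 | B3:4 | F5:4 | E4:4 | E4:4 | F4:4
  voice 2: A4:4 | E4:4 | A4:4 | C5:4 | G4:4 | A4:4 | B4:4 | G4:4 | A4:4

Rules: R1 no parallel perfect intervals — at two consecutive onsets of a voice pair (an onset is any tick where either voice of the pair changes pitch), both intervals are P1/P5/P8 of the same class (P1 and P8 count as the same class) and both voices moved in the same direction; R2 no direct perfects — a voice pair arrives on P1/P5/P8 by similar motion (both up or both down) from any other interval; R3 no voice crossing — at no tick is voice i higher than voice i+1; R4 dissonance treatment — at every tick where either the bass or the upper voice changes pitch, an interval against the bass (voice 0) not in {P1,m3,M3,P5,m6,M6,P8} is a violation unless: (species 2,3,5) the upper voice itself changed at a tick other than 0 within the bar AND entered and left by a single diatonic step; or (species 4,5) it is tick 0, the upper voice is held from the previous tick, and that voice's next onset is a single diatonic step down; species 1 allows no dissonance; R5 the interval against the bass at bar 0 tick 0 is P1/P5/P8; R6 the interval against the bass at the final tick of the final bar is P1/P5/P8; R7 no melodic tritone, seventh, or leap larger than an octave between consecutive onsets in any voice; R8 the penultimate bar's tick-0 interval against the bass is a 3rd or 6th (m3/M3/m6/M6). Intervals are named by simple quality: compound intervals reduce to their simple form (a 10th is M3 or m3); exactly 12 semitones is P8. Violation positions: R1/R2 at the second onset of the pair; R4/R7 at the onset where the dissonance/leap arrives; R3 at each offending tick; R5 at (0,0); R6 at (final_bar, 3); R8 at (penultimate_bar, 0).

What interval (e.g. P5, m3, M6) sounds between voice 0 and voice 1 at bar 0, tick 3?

voice 0=F3 voice 1=F4 -> P8

P8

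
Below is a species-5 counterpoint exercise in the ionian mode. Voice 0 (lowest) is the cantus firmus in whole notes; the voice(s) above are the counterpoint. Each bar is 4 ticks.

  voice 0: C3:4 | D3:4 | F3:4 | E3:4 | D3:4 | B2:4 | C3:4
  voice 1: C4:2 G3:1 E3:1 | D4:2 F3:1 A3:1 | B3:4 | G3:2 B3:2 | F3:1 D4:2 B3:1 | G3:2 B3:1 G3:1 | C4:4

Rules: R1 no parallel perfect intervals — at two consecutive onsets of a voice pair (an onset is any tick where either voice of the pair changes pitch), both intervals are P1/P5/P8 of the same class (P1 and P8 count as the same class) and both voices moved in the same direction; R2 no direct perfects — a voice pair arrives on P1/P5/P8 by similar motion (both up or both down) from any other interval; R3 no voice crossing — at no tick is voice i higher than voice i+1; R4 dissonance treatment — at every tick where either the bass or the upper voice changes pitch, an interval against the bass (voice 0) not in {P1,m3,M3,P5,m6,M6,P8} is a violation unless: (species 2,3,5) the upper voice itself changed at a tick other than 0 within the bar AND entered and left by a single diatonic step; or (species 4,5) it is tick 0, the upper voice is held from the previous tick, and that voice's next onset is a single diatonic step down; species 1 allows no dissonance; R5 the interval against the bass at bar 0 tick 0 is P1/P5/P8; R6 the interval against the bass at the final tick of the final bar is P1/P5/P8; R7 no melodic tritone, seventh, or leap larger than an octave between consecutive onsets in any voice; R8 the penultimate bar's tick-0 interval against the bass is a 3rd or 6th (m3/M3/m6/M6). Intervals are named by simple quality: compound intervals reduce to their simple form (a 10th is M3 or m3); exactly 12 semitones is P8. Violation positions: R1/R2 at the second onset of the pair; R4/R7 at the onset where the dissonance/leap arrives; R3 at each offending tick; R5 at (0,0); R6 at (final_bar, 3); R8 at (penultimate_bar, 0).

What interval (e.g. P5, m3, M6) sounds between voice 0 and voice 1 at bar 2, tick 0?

voice 0=F3 voice 1=B3 -> TT

TT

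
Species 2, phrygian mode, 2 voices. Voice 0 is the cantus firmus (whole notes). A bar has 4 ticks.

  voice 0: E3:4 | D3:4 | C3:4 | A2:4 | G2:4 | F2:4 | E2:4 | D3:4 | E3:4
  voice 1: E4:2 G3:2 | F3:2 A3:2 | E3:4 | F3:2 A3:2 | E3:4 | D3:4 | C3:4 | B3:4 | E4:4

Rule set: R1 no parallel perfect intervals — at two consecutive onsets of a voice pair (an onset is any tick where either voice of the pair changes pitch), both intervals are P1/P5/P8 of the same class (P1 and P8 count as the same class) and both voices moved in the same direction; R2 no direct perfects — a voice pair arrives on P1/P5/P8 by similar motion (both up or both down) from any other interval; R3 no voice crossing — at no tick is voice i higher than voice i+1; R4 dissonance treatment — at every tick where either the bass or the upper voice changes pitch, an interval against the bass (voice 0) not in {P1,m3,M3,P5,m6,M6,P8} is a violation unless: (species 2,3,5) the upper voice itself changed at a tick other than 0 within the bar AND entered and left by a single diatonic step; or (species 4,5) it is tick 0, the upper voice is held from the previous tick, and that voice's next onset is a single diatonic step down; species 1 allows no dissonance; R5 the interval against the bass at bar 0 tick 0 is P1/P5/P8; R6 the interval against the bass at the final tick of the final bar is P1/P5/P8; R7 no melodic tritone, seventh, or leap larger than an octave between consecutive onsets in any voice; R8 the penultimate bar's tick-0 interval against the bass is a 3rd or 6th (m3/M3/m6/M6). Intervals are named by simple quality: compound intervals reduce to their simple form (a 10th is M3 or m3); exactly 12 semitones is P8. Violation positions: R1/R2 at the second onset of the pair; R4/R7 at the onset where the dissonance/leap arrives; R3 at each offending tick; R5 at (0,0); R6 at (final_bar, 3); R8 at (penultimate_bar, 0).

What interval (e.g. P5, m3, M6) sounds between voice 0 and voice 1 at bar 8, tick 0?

voice 0=E3 voice 1=E4 -> P8

P8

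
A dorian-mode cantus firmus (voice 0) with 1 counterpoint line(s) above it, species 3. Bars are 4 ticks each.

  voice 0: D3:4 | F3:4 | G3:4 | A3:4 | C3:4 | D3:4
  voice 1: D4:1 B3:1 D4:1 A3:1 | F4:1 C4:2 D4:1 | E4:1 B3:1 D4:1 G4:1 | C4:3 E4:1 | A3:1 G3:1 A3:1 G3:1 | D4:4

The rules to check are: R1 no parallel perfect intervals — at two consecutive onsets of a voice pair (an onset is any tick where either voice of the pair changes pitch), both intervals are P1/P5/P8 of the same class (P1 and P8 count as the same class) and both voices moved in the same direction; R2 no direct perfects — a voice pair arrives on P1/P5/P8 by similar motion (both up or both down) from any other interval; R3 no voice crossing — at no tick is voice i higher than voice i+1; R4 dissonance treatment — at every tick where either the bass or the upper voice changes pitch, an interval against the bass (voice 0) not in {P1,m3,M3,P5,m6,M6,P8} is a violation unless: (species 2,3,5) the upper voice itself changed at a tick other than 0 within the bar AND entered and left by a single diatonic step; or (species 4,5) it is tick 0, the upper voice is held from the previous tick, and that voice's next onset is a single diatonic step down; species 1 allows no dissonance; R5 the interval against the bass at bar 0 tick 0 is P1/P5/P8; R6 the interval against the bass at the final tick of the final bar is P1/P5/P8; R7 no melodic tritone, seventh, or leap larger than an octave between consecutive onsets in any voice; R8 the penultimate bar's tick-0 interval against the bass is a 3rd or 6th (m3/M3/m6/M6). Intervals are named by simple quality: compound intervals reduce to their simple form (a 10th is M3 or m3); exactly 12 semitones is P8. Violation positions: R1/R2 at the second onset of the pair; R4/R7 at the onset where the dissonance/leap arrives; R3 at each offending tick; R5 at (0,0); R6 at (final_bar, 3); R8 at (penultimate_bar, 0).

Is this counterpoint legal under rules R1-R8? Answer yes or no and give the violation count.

No (2 violations)

bar 0: v0=D3 v1=D4 (P8)
bar 1: v0=F3 v1=F4 (P8)
bar 2: v0=G3 v1=E4 (M6)
bar 3: v0=A3 v1=C4 (m3)
bar 4: v0=C3 v1=A3 (M6)
bar 5: v0=D3 v1=D4 (P8)
  R2 @ bar1.0: D3/A3 P5 -> F3/F4 P8 similar
  R2 @ bar5.0: C3/G3 P5 -> D3/D4 P8 similar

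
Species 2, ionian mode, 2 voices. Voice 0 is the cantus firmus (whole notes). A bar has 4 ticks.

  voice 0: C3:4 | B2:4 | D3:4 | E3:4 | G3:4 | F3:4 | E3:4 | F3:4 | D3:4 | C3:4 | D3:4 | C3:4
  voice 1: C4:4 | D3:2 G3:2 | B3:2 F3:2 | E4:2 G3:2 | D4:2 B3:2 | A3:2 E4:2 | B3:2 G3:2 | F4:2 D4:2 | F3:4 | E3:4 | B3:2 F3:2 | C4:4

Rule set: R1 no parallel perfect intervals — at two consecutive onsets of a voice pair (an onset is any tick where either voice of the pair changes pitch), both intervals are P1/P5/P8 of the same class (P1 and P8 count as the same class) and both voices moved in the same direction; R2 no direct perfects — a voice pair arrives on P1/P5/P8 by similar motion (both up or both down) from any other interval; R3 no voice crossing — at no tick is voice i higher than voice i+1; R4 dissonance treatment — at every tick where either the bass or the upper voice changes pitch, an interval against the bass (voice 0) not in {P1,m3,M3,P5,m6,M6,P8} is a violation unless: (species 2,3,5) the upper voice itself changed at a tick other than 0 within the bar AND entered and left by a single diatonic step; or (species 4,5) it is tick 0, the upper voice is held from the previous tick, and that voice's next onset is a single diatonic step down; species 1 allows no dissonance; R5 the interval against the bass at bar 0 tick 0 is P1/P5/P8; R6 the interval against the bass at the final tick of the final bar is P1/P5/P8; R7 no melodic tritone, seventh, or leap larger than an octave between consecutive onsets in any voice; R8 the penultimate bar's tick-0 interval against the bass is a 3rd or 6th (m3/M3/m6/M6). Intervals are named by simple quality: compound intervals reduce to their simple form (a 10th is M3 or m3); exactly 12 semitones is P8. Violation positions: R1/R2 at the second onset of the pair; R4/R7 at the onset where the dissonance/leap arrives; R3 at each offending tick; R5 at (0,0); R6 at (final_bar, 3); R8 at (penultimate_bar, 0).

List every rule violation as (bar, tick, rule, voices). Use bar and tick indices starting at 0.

bar 0: v0=C3 v1=C4 downbeat P8
bar 1: v0=B2 v1=D3 downbeat m3
bar 2: v0=D3 v1=B3 downbeat M6
bar 3: v0=E3 v1=E4 downbeat P8
bar 4: v0=G3 v1=D4 downbeat P5
bar 5: v0=F3 v1=A3 downbeat M3
bar 6: v0=E3 v1=B3 downbeat P5
bar 7: v0=F3 v1=F4 downbeat P8
bar 8: v0=D3 v1=F3 downbeat m3
bar 9: v0=C3 v1=E3 downbeat M3
bar 10: v0=D3 v1=B3 downbeat M6
bar 11: v0=C3 v1=C4 downbeat P8
  -> R7 @ bar 1 tick 0 v(1,): C4->D3 leap 10st
  -> R7 @ bar 2 tick 2 v(1,): B3->F3 leap 6st
  -> R2 @ bar 3 tick 0 v(0, 1): D3/F3 m3 -> E3/E4 P8 similar
  -> R7 @ bar 3 tick 0 v(1,): F3->E4 leap 11st
  -> R2 @ bar 4 tick 0 v(0, 1): E3/G3 m3 -> G3/D4 P5 similar
  -> R4 @ bar 5 tick 2 v(0, 1): F3/E4 M7 untreated
  -> R2 @ bar 6 tick 0 v(0, 1): F3/E4 M7 -> E3/B3 P5 similar
  -> R2 @ bar 7 tick 0 v(0, 1): E3/G3 m3 -> F3/F4 P8 similar
  -> R7 @ bar 7 tick 0 v(1,): G3->F4 leap 10st
  -> R7 @ bar 10 tick 2 v(1,): B3->F3 leap 6st

(1, 0, R7, (1,))
(2, 2, R7, (1,))
(3, 0, R2, (0, 1))
(3, 0, R7, (1,))
(4, 0, R2, (0, 1))
(5, 2, R4, (0, 1))
(6, 0, R2, (0, 1))
(7, 0, R2, (0, 1))
(7, 0, R7, (1,))
(10, 2, R7, (1,))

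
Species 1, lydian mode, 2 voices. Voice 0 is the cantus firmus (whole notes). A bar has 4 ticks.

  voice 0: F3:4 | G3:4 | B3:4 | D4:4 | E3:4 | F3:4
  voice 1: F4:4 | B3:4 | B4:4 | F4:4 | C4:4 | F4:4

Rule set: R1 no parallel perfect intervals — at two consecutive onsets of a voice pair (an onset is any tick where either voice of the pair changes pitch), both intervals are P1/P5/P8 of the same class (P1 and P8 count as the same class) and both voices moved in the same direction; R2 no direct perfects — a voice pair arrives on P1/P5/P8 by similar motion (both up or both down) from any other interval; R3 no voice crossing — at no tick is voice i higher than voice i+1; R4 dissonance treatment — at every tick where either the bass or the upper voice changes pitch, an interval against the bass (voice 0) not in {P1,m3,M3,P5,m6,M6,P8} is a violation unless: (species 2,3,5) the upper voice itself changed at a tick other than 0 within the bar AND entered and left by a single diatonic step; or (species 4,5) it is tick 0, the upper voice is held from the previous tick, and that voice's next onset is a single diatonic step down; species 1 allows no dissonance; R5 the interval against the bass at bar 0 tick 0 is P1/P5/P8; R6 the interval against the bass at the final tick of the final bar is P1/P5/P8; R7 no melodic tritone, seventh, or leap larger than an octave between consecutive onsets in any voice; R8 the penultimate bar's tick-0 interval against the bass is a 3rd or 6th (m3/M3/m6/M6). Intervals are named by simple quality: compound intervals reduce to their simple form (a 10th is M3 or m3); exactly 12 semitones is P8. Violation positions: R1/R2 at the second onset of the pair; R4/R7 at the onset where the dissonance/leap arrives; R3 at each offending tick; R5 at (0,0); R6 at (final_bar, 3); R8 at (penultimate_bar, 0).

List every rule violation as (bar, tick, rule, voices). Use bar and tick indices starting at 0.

bar 0: v0=F3 v1=F4 downbeat P8
bar 1: v0=G3 v1=B3 downbeat M3
bar 2: v0=B3 v1=B4 downbeat P8
bar 3: v0=D4 v1=F4 downbeat m3
bar 4: v0=E3 v1=C4 downbeat m6
bar 5: v0=F3 v1=F4 downbeat P8
  -> R7 @ bar 1 tick 0 v(1,): F4->B3 leap 6st
  -> R2 @ bar 2 tick 0 v(0, 1): G3/B3 M3 -> B3/B4 P8 similar
  -> R7 @ bar 3 tick 0 v(1,): B4->F4 leap 6st
  -> R7 @ bar 4 tick 0 v(0,): D4->E3 leap 10st
  -> R2 @ bar 5 tick 0 v(0, 1): E3/C4 m6 -> F3/F4 P8 similar

(1, 0, R7, (1,))
(2, 0, R2, (0, 1))
(3, 0, R7, (1,))
(4, 0, R7, (0,))
(5, 0, R2, (0, 1))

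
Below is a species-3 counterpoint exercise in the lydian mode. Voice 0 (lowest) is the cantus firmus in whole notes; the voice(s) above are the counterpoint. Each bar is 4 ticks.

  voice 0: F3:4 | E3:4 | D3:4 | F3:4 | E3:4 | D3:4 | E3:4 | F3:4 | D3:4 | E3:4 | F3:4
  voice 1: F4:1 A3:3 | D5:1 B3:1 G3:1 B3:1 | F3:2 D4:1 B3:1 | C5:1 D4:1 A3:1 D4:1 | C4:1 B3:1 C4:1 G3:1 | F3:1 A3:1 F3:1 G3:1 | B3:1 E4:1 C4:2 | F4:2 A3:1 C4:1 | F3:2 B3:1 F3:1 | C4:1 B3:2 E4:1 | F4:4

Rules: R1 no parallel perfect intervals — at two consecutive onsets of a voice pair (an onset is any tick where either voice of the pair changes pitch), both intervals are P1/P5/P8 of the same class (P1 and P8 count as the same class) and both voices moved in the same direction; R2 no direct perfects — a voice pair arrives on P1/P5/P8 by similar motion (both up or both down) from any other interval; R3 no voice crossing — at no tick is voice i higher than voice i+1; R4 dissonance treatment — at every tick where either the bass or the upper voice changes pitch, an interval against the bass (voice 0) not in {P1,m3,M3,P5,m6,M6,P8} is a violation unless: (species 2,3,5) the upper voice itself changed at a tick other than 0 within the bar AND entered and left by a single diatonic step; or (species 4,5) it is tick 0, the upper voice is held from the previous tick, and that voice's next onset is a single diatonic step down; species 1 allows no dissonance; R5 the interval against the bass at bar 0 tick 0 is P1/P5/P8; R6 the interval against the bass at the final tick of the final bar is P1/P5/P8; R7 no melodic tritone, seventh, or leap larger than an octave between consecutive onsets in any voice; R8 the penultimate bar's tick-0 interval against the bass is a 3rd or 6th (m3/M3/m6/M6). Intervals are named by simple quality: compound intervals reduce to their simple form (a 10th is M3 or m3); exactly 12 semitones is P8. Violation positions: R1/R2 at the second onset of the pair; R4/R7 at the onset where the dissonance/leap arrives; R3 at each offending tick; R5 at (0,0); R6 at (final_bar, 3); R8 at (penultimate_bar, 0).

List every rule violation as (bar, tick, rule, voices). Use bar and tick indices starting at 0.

bar 0: v0=F3 v1=F4 downbeat P8
bar 1: v0=E3 v1=D5 downbeat m7
bar 2: v0=D3 v1=F3 downbeat m3
bar 3: v0=F3 v1=C5 downbeat P5
bar 4: v0=E3 v1=C4 downbeat m6
bar 5: v0=D3 v1=F3 downbeat m3
bar 6: v0=E3 v1=B3 downbeat P5
bar 7: v0=F3 v1=F4 downbeat P8
bar 8: v0=D3 v1=F3 downbeat m3
bar 9: v0=E3 v1=C4 downbeat m6
bar 10: v0=F3 v1=F4 downbeat P8
  -> R4 @ bar 1 tick 0 v(0, 1): E3/D5 m7 untreated
  -> R7 @ bar 1 tick 0 v(1,): A3->D5 leap 17st
  -> R7 @ bar 1 tick 1 v(1,): D5->B3 leap 15st
  -> R7 @ bar 2 tick 0 v(1,): B3->F3 leap 6st
  -> R2 @ bar 3 tick 0 v(0, 1): D3/B3 M6 -> F3/C5 P5 similar
  -> R7 @ bar 3 tick 0 v(1,): B3->C5 leap 13st
  -> R7 @ bar 3 tick 1 v(1,): C5->D4 leap 10st
  -> R4 @ bar 5 tick 3 v(0, 1): D3/G3 P4 untreated
  -> R2 @ bar 6 tick 0 v(0, 1): D3/G3 P4 -> E3/B3 P5 similar
  -> R2 @ bar 7 tick 0 v(0, 1): E3/C4 m6 -> F3/F4 P8 similar
  -> R7 @ bar 8 tick 2 v(1,): F3->B3 leap 6st
  -> R7 @ bar 8 tick 3 v(1,): B3->F3 leap 6st
  -> R1 @ bar 10 tick 0 v(0, 1): E3/E4 P8 -> F3/F4 P8 similar

(1, 0, R4, (0, 1))
(1, 0, R7, (1,))
(1, 1, R7, (1,))
(2, 0, R7, (1,))
(3, 0, R2, (0, 1))
(3, 0, R7, (1,))
(3, 1, R7, (1,))
(5, 3, R4, (0, 1))
(6, 0, R2, (0, 1))
(7, 0, R2, (0, 1))
(8, 2, R7, (1,))
(8, 3, R7, (1,))
(10, 0, R1, (0, 1))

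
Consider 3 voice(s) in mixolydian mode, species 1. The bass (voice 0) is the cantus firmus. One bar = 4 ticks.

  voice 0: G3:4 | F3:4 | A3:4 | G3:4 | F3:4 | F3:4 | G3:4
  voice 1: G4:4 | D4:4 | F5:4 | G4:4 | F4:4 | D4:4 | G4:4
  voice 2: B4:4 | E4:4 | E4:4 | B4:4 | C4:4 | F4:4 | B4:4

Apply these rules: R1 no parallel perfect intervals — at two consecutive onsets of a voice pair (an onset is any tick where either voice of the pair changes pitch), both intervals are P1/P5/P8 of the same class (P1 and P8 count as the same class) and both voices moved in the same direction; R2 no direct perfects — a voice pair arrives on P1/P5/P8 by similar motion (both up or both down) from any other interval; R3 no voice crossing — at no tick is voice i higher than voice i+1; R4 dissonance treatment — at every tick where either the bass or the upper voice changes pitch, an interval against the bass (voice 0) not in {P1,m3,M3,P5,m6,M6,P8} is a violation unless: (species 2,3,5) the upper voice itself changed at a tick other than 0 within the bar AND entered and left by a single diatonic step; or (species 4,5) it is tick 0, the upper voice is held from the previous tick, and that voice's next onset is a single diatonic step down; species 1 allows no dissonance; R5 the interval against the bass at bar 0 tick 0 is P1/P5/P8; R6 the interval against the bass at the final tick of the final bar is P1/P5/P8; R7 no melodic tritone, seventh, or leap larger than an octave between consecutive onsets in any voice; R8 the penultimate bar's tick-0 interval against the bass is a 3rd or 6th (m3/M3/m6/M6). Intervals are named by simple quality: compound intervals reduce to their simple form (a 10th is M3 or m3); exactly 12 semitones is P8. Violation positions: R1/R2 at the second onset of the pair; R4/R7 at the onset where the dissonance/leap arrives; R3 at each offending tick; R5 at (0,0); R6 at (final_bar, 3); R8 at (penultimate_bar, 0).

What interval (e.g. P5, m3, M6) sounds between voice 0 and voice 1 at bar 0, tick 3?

voice 0=G3 voice 1=G4 -> P8

P8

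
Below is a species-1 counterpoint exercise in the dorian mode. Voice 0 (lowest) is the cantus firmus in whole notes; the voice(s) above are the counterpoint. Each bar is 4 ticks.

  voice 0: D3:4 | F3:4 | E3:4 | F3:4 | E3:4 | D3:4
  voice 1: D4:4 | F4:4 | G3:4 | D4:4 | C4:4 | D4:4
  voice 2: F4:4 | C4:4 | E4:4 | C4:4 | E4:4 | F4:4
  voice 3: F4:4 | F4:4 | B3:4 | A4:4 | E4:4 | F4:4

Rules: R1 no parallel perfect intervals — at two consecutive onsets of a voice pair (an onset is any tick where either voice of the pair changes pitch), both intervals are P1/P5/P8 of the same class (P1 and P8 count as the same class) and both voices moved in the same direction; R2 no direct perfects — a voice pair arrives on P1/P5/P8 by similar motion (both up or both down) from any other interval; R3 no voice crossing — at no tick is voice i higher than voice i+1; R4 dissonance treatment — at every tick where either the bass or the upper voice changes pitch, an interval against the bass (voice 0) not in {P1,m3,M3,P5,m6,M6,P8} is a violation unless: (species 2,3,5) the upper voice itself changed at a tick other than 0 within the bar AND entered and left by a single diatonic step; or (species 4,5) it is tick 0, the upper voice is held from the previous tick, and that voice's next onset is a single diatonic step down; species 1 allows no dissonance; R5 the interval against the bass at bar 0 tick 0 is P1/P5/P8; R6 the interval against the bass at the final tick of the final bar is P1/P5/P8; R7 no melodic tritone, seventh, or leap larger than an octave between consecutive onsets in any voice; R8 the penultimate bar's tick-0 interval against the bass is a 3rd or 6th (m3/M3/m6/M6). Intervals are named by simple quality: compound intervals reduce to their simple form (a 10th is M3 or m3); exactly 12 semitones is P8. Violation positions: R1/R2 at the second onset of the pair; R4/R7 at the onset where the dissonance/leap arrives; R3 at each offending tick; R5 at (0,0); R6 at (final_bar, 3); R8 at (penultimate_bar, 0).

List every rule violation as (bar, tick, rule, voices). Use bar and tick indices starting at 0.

bar 0: v0=D3 v1=D4 v2=F4 v3=F4 downbeat m3
bar 1: v0=F3 v1=F4 v2=C4 v3=F4 downbeat P8
bar 2: v0=E3 v1=G3 v2=E4 v3=B3 downbeat P5
bar 3: v0=F3 v1=D4 v2=C4 v3=A4 downbeat M3
bar 4: v0=E3 v1=C4 v2=E4 v3=E4 downbeat P8
bar 5: v0=D3 v1=D4 v2=F4 v3=F4 downbeat m3
  -> R5 @ bar 0 tick 0 v(0, 2): opens on m3
  -> R5 @ bar 0 tick 0 v(0, 3): opens on m3
  -> R1 @ bar 1 tick 0 v(0, 1): D3/D4 P8 -> F3/F4 P8 similar
  -> R3 @ bar 1 tick 0 v(1, 2): F4 above C4
  -> R3 @ bar 1 tick 1 v(1, 2): F4 above C4
  -> R3 @ bar 1 tick 2 v(1, 2): F4 above C4
  -> R3 @ bar 1 tick 3 v(1, 2): F4 above C4
  -> R2 @ bar 2 tick 0 v(0, 3): F3/F4 P8 -> E3/B3 P5 similar
  -> R3 @ bar 2 tick 0 v(2, 3): E4 above B3
  -> R7 @ bar 2 tick 0 v(1,): F4->G3 leap 10st
  -> R7 @ bar 2 tick 0 v(3,): F4->B3 leap 6st
  -> R3 @ bar 2 tick 1 v(2, 3): E4 above B3
  -> R3 @ bar 2 tick 2 v(2, 3): E4 above B3
  -> R3 @ bar 2 tick 3 v(2, 3): E4 above B3
  -> R2 @ bar 3 tick 0 v(1, 3): G3/B3 M3 -> D4/A4 P5 similar
  -> R3 @ bar 3 tick 0 v(1, 2): D4 above C4
  -> R7 @ bar 3 tick 0 v(3,): B3->A4 leap 10st
  -> R3 @ bar 3 tick 1 v(1, 2): D4 above C4
  -> R3 @ bar 3 tick 2 v(1, 2): D4 above C4
  -> R3 @ bar 3 tick 3 v(1, 2): D4 above C4
  -> R2 @ bar 4 tick 0 v(0, 3): F3/A4 M3 -> E3/E4 P8 similar
  -> R8 @ bar 4 tick 0 v(0, 2): penult P8 not 3rd/6th
  -> R8 @ bar 4 tick 0 v(0, 3): penult P8 not 3rd/6th
  -> R1 @ bar 5 tick 0 v(2, 3): E4/E4 P1 -> F4/F4 P1 similar
  -> R6 @ bar 5 tick 3 v(0, 2): closes on m3
  -> R6 @ bar 5 tick 3 v(0, 3): closes on m3

(0, 0, R5, (0, 2))
(0, 0, R5, (0, 3))
(1, 0, R1, (0, 1))
(1, 0, R3, (1, 2))
(1, 1, R3, (1, 2))
(1, 2, R3, (1, 2))
(1, 3, R3, (1, 2))
(2, 0, R2, (0, 3))
(2, 0, R3, (2, 3))
(2, 0, R7, (1,))
(2, 0, R7, (3,))
(2, 1, R3, (2, 3))
(2, 2, R3, (2, 3))
(2, 3, R3, (2, 3))
(3, 0, R2, (1, 3))
(3, 0, R3, (1, 2))
(3, 0, R7, (3,))
(3, 1, R3, (1, 2))
(3, 2, R3, (1, 2))
(3, 3, R3, (1, 2))
(4, 0, R2, (0, 3))
(4, 0, R8, (0, 2))
(4, 0, R8, (0, 3))
(5, 0, R1, (2, 3))
(5, 3, R6, (0, 2))
(5, 3, R6, (0, 3))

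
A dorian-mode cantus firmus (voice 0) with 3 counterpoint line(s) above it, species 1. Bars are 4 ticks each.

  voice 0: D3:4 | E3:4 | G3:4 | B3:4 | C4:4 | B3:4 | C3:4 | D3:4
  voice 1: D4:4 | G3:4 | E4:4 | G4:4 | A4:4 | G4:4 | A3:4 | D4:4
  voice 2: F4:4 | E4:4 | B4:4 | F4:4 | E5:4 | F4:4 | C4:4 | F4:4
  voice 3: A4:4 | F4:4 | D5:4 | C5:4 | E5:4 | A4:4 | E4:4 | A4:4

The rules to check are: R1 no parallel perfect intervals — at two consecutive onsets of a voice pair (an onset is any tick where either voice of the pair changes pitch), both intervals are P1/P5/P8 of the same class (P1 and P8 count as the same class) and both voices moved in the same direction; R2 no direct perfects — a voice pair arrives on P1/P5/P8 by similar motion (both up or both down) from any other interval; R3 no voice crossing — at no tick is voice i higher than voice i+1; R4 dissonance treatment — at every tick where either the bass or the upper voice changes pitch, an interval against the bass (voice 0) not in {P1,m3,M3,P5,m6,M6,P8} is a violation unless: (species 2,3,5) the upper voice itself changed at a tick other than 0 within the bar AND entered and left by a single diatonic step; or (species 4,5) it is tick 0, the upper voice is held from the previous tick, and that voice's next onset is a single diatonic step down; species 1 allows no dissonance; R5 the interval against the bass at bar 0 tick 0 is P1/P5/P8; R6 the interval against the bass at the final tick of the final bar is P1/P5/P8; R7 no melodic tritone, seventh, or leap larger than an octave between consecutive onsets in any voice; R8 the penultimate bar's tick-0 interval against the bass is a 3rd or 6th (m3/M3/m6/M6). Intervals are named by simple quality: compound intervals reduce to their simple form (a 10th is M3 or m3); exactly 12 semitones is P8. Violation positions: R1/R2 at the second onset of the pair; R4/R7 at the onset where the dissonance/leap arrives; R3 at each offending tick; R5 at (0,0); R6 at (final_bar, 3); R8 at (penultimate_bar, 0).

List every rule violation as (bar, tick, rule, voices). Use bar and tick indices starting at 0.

(0, 0, R5, (0, 2))
(1, 0, R4, (0, 3))
(2, 0, R2, (0, 3))
(2, 0, R2, (1, 2))
(3, 0, R2, (2, 3))
(3, 0, R3, (1, 2))
(3, 0, R4, (0, 2))
(3, 0, R4, (0, 3))
(3, 0, R7, (2,))
(3, 1, R3, (1, 2))
(3, 2, R3, (1, 2))
(3, 3, R3, (1, 2))
(4, 0, R2, (1, 2))
(4, 0, R2, (1, 3))
(4, 0, R2, (2, 3))
(4, 0, R7, (2,))
(5, 0, R3, (1, 2))
(5, 0, R4, (0, 2))
(5, 0, R4, (0, 3))
(5, 0, R7, (2,))
(5, 1, R3, (1, 2))
(5, 2, R3, (1, 2))
(5, 3, R3, (1, 2))
(6, 0, R2, (0, 2))
(6, 0, R2, (1, 3))
(6, 0, R7, (0,))
(6, 0, R7, (1,))
(6, 0, R8, (0, 2))
(7, 0, R1, (1, 3))
(7, 0, R2, (0, 1))
(7, 0, R2, (0, 3))
(7, 3, R6, (0, 2))

bar 0: v0=D3 v1=D4 v2=F4 v3=A4 downbeat P5
bar 1: v0=E3 v1=G3 v2=E4 v3=F4 downbeat m2
bar 2: v0=G3 v1=E4 v2=B4 v3=D5 downbeat P5
bar 3: v0=B3 v1=G4 v2=F4 v3=C5 downbeat m2
bar 4: v0=C4 v1=A4 v2=E5 v3=E5 downbeat M3
bar 5: v0=B3 v1=G4 v2=F4 v3=A4 downbeat m7
bar 6: v0=C3 v1=A3 v2=C4 v3=E4 downbeat M3
bar 7: v0=D3 v1=D4 v2=F4 v3=A4 downbeat P5
  -> R5 @ bar 0 tick 0 v(0, 2): opens on m3
  -> R4 @ bar 1 tick 0 v(0, 3): E3/F4 m2 untreated
  -> R2 @ bar 2 tick 0 v(0, 3): E3/F4 m2 -> G3/D5 P5 similar
  -> R2 @ bar 2 tick 0 v(1, 2): G3/E4 M6 -> E4/B4 P5 similar
  -> R2 @ bar 3 tick 0 v(2, 3): B4/D5 m3 -> F4/C5 P5 similar
  -> R3 @ bar 3 tick 0 v(1, 2): G4 above F4
  -> R4 @ bar 3 tick 0 v(0, 2): B3/F4 TT untreated
  -> R4 @ bar 3 tick 0 v(0, 3): B3/C5 m2 untreated
  -> R7 @ bar 3 tick 0 v(2,): B4->F4 leap 6st
  -> R3 @ bar 3 tick 1 v(1, 2): G4 above F4
  -> R3 @ bar 3 tick 2 v(1, 2): G4 above F4
  -> R3 @ bar 3 tick 3 v(1, 2): G4 above F4
  -> R2 @ bar 4 tick 0 v(1, 2): G4/F4 M2 -> A4/E5 P5 similar
  -> R2 @ bar 4 tick 0 v(1, 3): G4/C5 P4 -> A4/E5 P5 similar
  -> R2 @ bar 4 tick 0 v(2, 3): F4/C5 P5 -> E5/E5 P1 similar
  -> R7 @ bar 4 tick 0 v(2,): F4->E5 leap 11st
  -> R3 @ bar 5 tick 0 v(1, 2): G4 above F4
  -> R4 @ bar 5 tick 0 v(0, 2): B3/F4 TT untreated
  -> R4 @ bar 5 tick 0 v(0, 3): B3/A4 m7 untreated
  -> R7 @ bar 5 tick 0 v(2,): E5->F4 leap 11st
  -> R3 @ bar 5 tick 1 v(1, 2): G4 above F4
  -> R3 @ bar 5 tick 2 v(1, 2): G4 above F4
  -> R3 @ bar 5 tick 3 v(1, 2): G4 above F4
  -> R2 @ bar 6 tick 0 v(0, 2): B3/F4 TT -> C3/C4 P8 similar
  -> R2 @ bar 6 tick 0 v(1, 3): G4/A4 M2 -> A3/E4 P5 similar
  -> R7 @ bar 6 tick 0 v(0,): B3->C3 leap 11st
  -> R7 @ bar 6 tick 0 v(1,): G4->A3 leap 10st
  -> R8 @ bar 6 tick 0 v(0, 2): penult P8 not 3rd/6th
  -> R1 @ bar 7 tick 0 v(1, 3): A3/E4 P5 -> D4/A4 P5 similar
  -> R2 @ bar 7 tick 0 v(0, 1): C3/A3 M6 -> D3/D4 P8 similar
  -> R2 @ bar 7 tick 0 v(0, 3): C3/E4 M3 -> D3/A4 P5 similar
  -> R6 @ bar 7 tick 3 v(0, 2): closes on m3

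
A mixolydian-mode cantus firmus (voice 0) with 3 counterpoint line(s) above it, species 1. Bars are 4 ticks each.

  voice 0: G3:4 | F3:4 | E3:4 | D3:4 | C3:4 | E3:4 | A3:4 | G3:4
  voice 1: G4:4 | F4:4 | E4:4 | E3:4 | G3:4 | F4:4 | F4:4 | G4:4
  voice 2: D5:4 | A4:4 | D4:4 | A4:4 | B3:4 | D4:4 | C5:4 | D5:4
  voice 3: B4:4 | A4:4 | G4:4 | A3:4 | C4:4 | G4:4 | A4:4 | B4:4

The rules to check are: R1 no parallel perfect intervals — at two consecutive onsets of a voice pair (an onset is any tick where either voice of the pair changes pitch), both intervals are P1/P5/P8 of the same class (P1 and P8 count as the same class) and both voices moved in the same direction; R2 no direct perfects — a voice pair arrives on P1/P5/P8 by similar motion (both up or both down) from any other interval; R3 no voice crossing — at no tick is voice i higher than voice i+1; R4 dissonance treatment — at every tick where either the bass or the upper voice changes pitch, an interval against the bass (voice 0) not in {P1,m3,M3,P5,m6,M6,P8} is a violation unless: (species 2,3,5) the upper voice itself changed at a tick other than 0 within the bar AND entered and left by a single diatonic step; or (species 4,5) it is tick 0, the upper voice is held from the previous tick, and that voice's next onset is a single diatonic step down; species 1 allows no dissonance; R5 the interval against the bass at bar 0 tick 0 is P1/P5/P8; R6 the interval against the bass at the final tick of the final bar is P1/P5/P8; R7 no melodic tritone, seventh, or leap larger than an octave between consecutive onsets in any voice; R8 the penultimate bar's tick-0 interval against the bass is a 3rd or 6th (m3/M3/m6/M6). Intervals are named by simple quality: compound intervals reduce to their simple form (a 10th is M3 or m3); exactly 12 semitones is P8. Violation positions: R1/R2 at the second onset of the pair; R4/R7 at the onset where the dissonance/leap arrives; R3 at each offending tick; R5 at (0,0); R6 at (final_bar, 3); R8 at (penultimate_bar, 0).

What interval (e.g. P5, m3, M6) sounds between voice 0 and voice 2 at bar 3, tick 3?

voice 0=D3 voice 2=A4 -> P5

P5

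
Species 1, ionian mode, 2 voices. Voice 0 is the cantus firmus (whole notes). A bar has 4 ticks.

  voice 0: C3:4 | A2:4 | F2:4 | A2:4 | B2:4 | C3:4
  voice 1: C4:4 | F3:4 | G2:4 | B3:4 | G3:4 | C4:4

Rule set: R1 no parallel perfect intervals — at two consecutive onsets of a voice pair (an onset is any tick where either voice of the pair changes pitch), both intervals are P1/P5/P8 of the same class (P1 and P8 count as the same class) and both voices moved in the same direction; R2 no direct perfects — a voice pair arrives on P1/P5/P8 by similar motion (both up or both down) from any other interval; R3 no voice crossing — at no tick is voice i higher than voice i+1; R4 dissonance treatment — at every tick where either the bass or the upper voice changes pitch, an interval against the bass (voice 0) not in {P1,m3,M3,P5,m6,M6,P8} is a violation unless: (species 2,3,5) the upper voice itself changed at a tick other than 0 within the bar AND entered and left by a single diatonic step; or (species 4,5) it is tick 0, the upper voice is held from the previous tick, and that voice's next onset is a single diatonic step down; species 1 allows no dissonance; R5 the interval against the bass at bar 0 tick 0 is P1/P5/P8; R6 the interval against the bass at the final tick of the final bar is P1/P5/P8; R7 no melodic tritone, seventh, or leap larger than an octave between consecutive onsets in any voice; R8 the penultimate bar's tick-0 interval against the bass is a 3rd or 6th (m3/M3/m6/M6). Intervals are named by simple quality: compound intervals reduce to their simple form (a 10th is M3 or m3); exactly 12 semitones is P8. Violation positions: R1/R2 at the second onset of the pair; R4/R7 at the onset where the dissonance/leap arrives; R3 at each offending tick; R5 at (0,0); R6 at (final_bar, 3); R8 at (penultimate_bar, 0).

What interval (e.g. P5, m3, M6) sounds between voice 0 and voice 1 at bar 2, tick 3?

M2

voice 0=F2 voice 1=G2 -> M2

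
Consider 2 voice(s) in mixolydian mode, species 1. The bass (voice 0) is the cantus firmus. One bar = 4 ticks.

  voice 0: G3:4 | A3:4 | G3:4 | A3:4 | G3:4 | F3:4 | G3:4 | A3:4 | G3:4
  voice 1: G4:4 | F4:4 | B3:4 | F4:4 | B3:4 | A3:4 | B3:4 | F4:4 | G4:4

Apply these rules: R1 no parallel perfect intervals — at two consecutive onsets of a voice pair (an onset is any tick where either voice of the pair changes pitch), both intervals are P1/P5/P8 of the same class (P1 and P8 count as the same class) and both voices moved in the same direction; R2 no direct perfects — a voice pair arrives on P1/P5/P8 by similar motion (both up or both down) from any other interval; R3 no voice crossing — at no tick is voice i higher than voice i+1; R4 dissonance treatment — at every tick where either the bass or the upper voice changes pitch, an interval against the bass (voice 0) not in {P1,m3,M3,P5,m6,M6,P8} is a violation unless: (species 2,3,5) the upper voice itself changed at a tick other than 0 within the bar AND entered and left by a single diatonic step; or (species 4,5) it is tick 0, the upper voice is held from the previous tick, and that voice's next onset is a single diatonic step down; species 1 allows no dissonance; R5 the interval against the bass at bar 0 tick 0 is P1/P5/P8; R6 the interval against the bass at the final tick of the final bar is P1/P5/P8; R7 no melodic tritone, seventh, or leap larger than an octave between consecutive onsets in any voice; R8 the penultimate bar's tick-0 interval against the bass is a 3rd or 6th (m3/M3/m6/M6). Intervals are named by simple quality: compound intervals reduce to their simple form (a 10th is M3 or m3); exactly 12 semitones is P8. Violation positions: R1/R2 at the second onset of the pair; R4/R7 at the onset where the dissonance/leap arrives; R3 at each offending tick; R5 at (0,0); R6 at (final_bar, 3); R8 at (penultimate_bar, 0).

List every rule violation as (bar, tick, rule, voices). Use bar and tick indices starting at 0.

bar 0: v0=G3 v1=G4 downbeat P8
bar 1: v0=A3 v1=F4 downbeat m6
bar 2: v0=G3 v1=B3 downbeat M3
bar 3: v0=A3 v1=F4 downbeat m6
bar 4: v0=G3 v1=B3 downbeat M3
bar 5: v0=F3 v1=A3 downbeat M3
bar 6: v0=G3 v1=B3 downbeat M3
bar 7: v0=A3 v1=F4 downbeat m6
bar 8: v0=G3 v1=G4 downbeat P8
  -> R7 @ bar 2 tick 0 v(1,): F4->B3 leap 6st
  -> R7 @ bar 3 tick 0 v(1,): B3->F4 leap 6st
  -> R7 @ bar 4 tick 0 v(1,): F4->B3 leap 6st
  -> R7 @ bar 7 tick 0 v(1,): B3->F4 leap 6st

(2, 0, R7, (1,))
(3, 0, R7, (1,))
(4, 0, R7, (1,))
(7, 0, R7, (1,))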